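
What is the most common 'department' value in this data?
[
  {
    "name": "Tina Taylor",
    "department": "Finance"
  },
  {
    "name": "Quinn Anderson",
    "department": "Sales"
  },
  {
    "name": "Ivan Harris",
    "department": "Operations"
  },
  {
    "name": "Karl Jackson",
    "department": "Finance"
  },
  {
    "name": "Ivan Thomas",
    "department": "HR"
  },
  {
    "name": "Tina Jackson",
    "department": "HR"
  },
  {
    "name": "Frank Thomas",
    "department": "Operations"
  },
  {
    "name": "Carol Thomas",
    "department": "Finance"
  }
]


Counting 'department' values across 8 records:

  Finance: 3 ###
  Operations: 2 ##
  HR: 2 ##
  Sales: 1 #

Most common: Finance (3 times)

Finance (3 times)


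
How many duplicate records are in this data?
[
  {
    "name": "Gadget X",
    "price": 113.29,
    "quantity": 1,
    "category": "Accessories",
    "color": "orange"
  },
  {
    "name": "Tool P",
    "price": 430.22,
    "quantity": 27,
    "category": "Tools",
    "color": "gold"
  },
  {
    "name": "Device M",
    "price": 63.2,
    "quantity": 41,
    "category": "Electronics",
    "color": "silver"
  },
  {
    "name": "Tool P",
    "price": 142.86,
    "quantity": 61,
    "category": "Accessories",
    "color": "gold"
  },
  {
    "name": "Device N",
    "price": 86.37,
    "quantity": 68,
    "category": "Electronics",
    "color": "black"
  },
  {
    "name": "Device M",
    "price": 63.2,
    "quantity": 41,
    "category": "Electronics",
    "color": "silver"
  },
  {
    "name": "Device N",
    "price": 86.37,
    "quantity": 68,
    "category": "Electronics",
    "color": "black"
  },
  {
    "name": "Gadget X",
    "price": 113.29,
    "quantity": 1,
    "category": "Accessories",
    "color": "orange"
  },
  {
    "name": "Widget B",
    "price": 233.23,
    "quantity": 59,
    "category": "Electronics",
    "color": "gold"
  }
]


Checking 9 records for duplicates:

  Row 1: Gadget X ($113.29, qty 1)
  Row 2: Tool P ($430.22, qty 27)
  Row 3: Device M ($63.2, qty 41)
  Row 4: Tool P ($142.86, qty 61)
  Row 5: Device N ($86.37, qty 68)
  Row 6: Device M ($63.2, qty 41) <-- DUPLICATE
  Row 7: Device N ($86.37, qty 68) <-- DUPLICATE
  Row 8: Gadget X ($113.29, qty 1) <-- DUPLICATE
  Row 9: Widget B ($233.23, qty 59)

Duplicates found: 3
Unique records: 6

3 duplicates, 6 unique


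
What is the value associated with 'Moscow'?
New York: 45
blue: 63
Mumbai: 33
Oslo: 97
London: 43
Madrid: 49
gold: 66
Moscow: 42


Looking up key 'Moscow'
Value: 42

42


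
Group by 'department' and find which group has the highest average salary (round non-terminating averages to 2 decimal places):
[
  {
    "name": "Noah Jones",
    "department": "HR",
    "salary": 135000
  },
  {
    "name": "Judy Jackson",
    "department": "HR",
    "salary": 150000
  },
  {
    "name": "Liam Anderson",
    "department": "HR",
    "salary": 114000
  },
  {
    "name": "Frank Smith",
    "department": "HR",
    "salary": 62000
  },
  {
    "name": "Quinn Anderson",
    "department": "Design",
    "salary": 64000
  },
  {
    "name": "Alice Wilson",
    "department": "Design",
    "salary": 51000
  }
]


Group by: department

Groups:
  Design: 2 people, avg salary = 115000/2 = $57500
  HR: 4 people, avg salary = 461000/4 = $115250

Highest average salary: HR ($115250)

HR ($115250)


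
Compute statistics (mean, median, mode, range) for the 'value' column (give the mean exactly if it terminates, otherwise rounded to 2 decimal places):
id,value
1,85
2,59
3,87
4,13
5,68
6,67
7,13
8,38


Data: [85, 59, 87, 13, 68, 67, 13, 38]
Count: 8
Sum: 430
Mean: 430/8 = 53.75
Sorted: [13, 13, 38, 59, 67, 68, 85, 87]
Median: 63.0
Mode: 13 (2 times)
Range: 87 - 13 = 74
Min: 13, Max: 87

mean=53.75, median=63.0, mode=13, range=74


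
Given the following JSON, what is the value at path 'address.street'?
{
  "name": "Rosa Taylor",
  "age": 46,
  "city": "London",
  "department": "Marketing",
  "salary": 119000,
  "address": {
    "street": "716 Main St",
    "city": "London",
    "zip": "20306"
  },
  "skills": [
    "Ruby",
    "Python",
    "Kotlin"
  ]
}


Query: address.street
Path: address -> street
Value: 716 Main St

716 Main St


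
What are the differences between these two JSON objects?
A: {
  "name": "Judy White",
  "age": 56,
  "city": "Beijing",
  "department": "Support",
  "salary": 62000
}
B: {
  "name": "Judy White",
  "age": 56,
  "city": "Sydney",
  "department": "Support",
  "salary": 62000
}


Comparing each field (in key order):
  name: same
  age: same
  city: DIFFERENT
  department: same
  salary: same
Differences:
  city: Beijing -> Sydney

1 field(s) changed

1 change: city


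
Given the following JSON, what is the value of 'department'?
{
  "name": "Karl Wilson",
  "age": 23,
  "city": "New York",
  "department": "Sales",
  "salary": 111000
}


Looking up field 'department'
Value: Sales

Sales


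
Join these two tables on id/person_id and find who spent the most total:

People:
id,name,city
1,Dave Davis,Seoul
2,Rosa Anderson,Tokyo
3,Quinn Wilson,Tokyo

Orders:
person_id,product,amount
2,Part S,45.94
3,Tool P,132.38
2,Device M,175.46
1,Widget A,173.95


Join on: people.id = orders.person_id

Joined rows:
  Rosa Anderson (Tokyo) bought Part S for $45.94
  Quinn Wilson (Tokyo) bought Tool P for $132.38
  Rosa Anderson (Tokyo) bought Device M for $175.46
  Dave Davis (Seoul) bought Widget A for $173.95

Total per person:
  Rosa Anderson: $221.40
  Dave Davis: $173.95
  Quinn Wilson: $132.38

Top spender: Rosa Anderson ($221.40)

Rosa Anderson ($221.40)


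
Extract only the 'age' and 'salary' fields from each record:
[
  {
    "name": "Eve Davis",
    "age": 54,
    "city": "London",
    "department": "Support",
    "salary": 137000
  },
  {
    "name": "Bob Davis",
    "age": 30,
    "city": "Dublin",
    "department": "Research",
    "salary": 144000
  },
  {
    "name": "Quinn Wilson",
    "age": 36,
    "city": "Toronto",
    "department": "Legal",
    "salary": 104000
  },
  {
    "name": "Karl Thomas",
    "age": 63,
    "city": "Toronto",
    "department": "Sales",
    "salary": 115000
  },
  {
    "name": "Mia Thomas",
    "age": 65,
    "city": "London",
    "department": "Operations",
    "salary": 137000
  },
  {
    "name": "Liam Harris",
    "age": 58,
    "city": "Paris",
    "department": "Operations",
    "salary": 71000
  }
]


Original: 6 records with fields: name, age, city, department, salary
Keep: ['age', 'salary']
Drop: ['name', 'city', 'department']
Result: 6 records, 2 fields each

[
  {
    "age": 54,
    "salary": 137000
  },
  {
    "age": 30,
    "salary": 144000
  },
  {
    "age": 36,
    "salary": 104000
  },
  {
    "age": 63,
    "salary": 115000
  },
  {
    "age": 65,
    "salary": 137000
  },
  {
    "age": 58,
    "salary": 71000
  }
]


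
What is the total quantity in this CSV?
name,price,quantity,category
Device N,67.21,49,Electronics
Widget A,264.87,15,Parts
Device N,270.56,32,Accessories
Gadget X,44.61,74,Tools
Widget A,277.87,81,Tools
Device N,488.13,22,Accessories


Computing total quantity:
Values: [49, 15, 32, 74, 81, 22]
Sum = 273

273


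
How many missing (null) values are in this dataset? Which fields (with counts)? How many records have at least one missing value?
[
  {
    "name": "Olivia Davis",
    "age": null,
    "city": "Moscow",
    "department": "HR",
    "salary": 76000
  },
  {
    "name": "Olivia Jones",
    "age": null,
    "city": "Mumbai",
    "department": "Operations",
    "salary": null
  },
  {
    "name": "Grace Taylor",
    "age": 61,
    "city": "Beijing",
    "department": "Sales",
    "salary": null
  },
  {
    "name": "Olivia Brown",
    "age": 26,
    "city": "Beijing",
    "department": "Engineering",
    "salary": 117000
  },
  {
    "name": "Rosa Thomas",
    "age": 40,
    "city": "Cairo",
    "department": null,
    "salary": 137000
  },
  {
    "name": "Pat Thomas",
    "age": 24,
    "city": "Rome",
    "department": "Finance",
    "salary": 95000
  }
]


Checking for missing (null) values in 6 records:

  Olivia Davis: age
  Olivia Jones: age, salary
  Grace Taylor: salary
  Olivia Brown: complete
  Rosa Thomas: department
  Pat Thomas: complete

Per field:
  name: 0 missing
  age: 2 missing
  city: 0 missing
  department: 1 missing
  salary: 2 missing

Total missing values: 5
Records with any missing: 4

5 missing values (age: 2, department: 1, salary: 2); 4 incomplete records


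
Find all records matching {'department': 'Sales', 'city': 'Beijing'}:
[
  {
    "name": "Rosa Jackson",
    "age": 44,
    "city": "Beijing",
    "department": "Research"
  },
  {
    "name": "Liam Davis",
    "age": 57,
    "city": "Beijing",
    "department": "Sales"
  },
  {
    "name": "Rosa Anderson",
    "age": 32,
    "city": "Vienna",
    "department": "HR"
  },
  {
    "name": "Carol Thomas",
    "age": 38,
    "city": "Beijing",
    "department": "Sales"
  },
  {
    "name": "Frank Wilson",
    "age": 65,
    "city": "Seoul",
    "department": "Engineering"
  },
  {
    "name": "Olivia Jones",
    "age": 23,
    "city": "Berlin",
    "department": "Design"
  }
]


Search criteria: {'department': 'Sales', 'city': 'Beijing'}

Checking 6 records:
  Rosa Jackson: {department: Research, city: Beijing}
  Liam Davis: {department: Sales, city: Beijing} <-- MATCH
  Rosa Anderson: {department: HR, city: Vienna}
  Carol Thomas: {department: Sales, city: Beijing} <-- MATCH
  Frank Wilson: {department: Engineering, city: Seoul}
  Olivia Jones: {department: Design, city: Berlin}

Matches: ["Liam Davis", "Carol Thomas"]

["Liam Davis", "Carol Thomas"]


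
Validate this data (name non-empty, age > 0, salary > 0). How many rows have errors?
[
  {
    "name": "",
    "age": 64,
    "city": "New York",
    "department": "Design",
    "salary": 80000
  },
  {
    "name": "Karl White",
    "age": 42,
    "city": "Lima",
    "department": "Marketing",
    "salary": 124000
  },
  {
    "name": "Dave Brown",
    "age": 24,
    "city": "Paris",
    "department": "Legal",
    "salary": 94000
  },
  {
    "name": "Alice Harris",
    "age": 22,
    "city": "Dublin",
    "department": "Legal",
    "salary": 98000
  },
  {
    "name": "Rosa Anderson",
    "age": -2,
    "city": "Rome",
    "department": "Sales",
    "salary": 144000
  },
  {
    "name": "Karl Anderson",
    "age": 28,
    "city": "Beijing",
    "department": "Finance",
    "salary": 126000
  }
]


Validating 6 records:
Rules: name non-empty, age > 0, salary > 0

  Row 1 (???): empty name
  Row 2 (Karl White): OK
  Row 3 (Dave Brown): OK
  Row 4 (Alice Harris): OK
  Row 5 (Rosa Anderson): negative age: -2
  Row 6 (Karl Anderson): OK

Total errors: 2

2 errors


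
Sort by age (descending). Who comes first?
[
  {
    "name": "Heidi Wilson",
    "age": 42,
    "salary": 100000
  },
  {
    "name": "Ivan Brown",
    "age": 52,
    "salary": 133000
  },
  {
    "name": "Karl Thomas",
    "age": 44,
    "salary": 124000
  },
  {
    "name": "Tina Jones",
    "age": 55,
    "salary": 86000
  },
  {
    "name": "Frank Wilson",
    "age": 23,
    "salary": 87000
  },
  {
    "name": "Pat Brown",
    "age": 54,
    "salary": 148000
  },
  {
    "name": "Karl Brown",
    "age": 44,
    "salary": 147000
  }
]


Sort by: age (descending)

Sorted order:
  1. Tina Jones (age = 55)
  2. Pat Brown (age = 54)
  3. Ivan Brown (age = 52)
  4. Karl Thomas (age = 44)
  5. Karl Brown (age = 44)
  6. Heidi Wilson (age = 42)
  7. Frank Wilson (age = 23)

First: Tina Jones

Tina Jones


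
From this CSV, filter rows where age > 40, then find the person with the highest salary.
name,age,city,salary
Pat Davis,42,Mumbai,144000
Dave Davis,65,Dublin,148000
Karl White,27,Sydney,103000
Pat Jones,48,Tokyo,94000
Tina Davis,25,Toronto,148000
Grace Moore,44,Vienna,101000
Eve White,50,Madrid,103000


Filter: age > 40
Sort by: salary (descending)

Filtered records (5):
  Dave Davis, age 65, salary $148000
  Pat Davis, age 42, salary $144000
  Eve White, age 50, salary $103000
  Grace Moore, age 44, salary $101000
  Pat Jones, age 48, salary $94000

Highest salary: Dave Davis ($148000)

Dave Davis


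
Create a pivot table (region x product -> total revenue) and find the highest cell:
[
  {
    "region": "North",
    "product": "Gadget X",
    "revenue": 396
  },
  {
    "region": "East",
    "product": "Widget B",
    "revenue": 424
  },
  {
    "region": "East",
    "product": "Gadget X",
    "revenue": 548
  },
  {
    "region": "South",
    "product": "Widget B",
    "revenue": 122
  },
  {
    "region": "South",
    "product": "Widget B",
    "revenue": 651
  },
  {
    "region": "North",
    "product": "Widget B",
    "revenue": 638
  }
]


Pivot: region (rows) x product (columns) -> total revenue

     Gadget X      Widget B    
East           548           424  
North          396           638  
South            0           773  

Highest: South / Widget B = $773

South / Widget B = $773


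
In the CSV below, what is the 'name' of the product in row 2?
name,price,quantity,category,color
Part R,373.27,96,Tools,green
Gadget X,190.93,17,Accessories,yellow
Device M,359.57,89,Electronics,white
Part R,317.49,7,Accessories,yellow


Query: Row 2 ('Gadget X'), column 'name'
Value: Gadget X

Gadget X


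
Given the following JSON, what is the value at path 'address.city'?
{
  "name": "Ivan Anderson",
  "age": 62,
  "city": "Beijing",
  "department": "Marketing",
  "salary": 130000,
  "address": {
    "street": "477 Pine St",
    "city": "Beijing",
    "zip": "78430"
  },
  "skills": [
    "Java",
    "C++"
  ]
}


Query: address.city
Path: address -> city
Value: Beijing

Beijing


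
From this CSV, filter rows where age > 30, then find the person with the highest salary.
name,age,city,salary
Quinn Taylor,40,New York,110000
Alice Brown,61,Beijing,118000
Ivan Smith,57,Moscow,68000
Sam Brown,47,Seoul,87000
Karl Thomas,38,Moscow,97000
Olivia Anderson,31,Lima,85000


Filter: age > 30
Sort by: salary (descending)

Filtered records (6):
  Alice Brown, age 61, salary $118000
  Quinn Taylor, age 40, salary $110000
  Karl Thomas, age 38, salary $97000
  Sam Brown, age 47, salary $87000
  Olivia Anderson, age 31, salary $85000
  Ivan Smith, age 57, salary $68000

Highest salary: Alice Brown ($118000)

Alice Brown


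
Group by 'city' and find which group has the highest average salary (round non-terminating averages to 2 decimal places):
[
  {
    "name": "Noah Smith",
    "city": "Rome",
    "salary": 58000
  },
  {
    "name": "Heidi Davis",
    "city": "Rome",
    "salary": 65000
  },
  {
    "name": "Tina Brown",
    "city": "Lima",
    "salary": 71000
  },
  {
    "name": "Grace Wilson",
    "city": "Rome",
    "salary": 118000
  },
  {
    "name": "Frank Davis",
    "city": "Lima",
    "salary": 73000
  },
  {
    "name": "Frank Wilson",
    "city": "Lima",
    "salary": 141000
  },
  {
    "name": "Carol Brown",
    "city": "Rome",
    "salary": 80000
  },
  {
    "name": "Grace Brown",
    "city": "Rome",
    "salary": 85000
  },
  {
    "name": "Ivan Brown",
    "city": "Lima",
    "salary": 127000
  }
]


Group by: city

Groups:
  Lima: 4 people, avg salary = 412000/4 = $103000
  Rome: 5 people, avg salary = 406000/5 = $81200

Highest average salary: Lima ($103000)

Lima ($103000)


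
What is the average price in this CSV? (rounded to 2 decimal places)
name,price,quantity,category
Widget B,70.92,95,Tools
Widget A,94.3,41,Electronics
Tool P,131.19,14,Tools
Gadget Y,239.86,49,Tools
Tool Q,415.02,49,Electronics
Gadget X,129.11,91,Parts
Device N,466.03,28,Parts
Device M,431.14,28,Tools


Computing average price:
Values: [70.92, 94.3, 131.19, 239.86, 415.02, 129.11, 466.03, 431.14]
Sum = 1977.57
Count = 8
Average = 1977.57/8 = 247.19625 exactly -> 247.20 (rounded half-up to 2 decimal places)

247.20


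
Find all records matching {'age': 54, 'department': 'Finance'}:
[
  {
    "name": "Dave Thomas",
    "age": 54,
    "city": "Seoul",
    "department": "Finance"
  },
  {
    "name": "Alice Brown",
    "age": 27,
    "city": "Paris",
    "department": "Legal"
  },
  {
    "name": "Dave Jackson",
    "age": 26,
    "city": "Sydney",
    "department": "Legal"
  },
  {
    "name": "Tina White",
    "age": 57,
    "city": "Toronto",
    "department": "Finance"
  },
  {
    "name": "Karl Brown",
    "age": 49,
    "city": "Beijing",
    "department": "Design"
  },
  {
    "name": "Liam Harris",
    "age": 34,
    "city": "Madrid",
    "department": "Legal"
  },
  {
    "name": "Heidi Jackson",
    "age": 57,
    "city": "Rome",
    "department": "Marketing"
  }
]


Search criteria: {'age': 54, 'department': 'Finance'}

Checking 7 records:
  Dave Thomas: {age: 54, department: Finance} <-- MATCH
  Alice Brown: {age: 27, department: Legal}
  Dave Jackson: {age: 26, department: Legal}
  Tina White: {age: 57, department: Finance}
  Karl Brown: {age: 49, department: Design}
  Liam Harris: {age: 34, department: Legal}
  Heidi Jackson: {age: 57, department: Marketing}

Matches: ["Dave Thomas"]

["Dave Thomas"]


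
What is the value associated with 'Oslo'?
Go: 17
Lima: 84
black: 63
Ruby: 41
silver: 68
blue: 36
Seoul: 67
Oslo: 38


Looking up key 'Oslo'
Value: 38

38


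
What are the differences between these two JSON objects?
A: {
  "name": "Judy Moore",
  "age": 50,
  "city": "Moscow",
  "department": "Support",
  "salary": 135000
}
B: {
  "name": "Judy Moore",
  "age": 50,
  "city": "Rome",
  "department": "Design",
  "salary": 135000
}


Comparing each field (in key order):
  name: same
  age: same
  city: DIFFERENT
  department: DIFFERENT
  salary: same
Differences:
  city: Moscow -> Rome
  department: Support -> Design

2 field(s) changed

2 changes: city, department


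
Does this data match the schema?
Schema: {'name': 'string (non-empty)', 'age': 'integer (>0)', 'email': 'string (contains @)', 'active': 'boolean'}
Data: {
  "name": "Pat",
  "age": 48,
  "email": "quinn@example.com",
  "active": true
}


Validating each field against schema:
  name: OK (non-empty string)
  age: OK (positive integer)
  email: OK (string with @)
  active: OK (boolean)

Result: VALID

VALID


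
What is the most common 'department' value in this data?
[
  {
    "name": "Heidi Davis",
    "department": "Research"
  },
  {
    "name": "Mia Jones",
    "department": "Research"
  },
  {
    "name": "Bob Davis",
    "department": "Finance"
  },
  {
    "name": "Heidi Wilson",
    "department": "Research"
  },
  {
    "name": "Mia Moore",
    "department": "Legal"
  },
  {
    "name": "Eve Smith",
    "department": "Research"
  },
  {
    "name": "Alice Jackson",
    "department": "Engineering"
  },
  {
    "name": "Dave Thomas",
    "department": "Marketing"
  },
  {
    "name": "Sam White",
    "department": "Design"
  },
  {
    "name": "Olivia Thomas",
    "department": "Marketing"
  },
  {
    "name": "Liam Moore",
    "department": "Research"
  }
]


Counting 'department' values across 11 records:

  Research: 5 #####
  Marketing: 2 ##
  Finance: 1 #
  Legal: 1 #
  Engineering: 1 #
  Design: 1 #

Most common: Research (5 times)

Research (5 times)


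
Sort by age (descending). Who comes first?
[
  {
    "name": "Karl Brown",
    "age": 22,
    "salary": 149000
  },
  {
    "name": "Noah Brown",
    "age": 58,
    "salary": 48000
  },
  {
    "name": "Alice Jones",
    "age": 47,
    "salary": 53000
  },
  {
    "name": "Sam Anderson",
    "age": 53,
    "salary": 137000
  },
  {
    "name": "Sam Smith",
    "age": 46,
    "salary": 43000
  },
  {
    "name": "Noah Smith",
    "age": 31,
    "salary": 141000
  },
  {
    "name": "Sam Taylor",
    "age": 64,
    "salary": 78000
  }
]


Sort by: age (descending)

Sorted order:
  1. Sam Taylor (age = 64)
  2. Noah Brown (age = 58)
  3. Sam Anderson (age = 53)
  4. Alice Jones (age = 47)
  5. Sam Smith (age = 46)
  6. Noah Smith (age = 31)
  7. Karl Brown (age = 22)

First: Sam Taylor

Sam Taylor


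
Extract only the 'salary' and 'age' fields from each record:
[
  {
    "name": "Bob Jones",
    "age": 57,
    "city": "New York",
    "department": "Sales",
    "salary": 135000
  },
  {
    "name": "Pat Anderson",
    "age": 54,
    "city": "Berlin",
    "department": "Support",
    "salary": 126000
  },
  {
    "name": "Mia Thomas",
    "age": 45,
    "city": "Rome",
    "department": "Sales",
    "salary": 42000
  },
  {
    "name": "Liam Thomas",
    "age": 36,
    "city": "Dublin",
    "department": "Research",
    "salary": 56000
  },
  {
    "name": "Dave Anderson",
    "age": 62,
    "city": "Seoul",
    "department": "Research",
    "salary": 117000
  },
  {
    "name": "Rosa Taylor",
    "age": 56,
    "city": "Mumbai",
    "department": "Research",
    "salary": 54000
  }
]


Original: 6 records with fields: name, age, city, department, salary
Keep: ['salary', 'age']
Drop: ['name', 'city', 'department']
Result: 6 records, 2 fields each

[
  {
    "salary": 135000,
    "age": 57
  },
  {
    "salary": 126000,
    "age": 54
  },
  {
    "salary": 42000,
    "age": 45
  },
  {
    "salary": 56000,
    "age": 36
  },
  {
    "salary": 117000,
    "age": 62
  },
  {
    "salary": 54000,
    "age": 56
  }
]


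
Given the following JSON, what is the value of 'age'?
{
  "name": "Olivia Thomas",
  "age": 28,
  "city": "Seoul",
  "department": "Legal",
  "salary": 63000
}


Looking up field 'age'
Value: 28

28


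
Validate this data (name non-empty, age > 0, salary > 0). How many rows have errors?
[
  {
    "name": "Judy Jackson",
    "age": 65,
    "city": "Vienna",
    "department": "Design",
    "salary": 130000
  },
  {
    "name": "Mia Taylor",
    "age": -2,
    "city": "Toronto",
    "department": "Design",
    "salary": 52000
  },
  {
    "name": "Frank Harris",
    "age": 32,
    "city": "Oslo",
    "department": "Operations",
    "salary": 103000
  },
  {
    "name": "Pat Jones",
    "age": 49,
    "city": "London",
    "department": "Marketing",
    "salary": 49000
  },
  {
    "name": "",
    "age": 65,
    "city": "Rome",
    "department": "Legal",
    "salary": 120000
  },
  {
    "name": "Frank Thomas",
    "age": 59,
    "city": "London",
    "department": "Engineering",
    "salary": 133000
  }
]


Validating 6 records:
Rules: name non-empty, age > 0, salary > 0

  Row 1 (Judy Jackson): OK
  Row 2 (Mia Taylor): negative age: -2
  Row 3 (Frank Harris): OK
  Row 4 (Pat Jones): OK
  Row 5 (???): empty name
  Row 6 (Frank Thomas): OK

Total errors: 2

2 errors


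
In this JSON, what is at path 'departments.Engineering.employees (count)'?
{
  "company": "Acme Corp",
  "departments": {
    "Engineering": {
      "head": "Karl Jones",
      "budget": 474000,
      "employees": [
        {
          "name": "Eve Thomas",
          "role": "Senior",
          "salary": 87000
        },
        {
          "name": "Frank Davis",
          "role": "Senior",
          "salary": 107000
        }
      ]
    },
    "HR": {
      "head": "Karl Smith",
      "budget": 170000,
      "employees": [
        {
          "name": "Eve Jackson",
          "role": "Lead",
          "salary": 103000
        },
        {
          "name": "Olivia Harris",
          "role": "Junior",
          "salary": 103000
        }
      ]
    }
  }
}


Path: departments.Engineering.employees (count)

Navigate:
  -> departments
  -> Engineering
  -> employees (array, length 2)

2


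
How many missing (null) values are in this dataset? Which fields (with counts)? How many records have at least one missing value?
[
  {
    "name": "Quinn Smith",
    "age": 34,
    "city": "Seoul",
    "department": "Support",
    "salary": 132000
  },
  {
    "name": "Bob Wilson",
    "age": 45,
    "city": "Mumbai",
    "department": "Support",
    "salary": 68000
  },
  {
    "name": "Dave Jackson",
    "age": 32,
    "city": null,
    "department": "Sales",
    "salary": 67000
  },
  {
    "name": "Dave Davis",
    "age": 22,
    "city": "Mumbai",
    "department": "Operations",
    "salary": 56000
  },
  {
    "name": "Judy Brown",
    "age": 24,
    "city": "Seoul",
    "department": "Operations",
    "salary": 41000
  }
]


Checking for missing (null) values in 5 records:

  Quinn Smith: complete
  Bob Wilson: complete
  Dave Jackson: city
  Dave Davis: complete
  Judy Brown: complete

Per field:
  name: 0 missing
  age: 0 missing
  city: 1 missing
  department: 0 missing
  salary: 0 missing

Total missing values: 1
Records with any missing: 1

1 missing values (city: 1); 1 incomplete records


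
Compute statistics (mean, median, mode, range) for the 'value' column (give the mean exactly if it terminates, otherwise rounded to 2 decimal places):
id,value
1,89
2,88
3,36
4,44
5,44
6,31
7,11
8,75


Data: [89, 88, 36, 44, 44, 31, 11, 75]
Count: 8
Sum: 418
Mean: 418/8 = 52.25
Sorted: [11, 31, 36, 44, 44, 75, 88, 89]
Median: 44.0
Mode: 44 (2 times)
Range: 89 - 11 = 78
Min: 11, Max: 89

mean=52.25, median=44.0, mode=44, range=78


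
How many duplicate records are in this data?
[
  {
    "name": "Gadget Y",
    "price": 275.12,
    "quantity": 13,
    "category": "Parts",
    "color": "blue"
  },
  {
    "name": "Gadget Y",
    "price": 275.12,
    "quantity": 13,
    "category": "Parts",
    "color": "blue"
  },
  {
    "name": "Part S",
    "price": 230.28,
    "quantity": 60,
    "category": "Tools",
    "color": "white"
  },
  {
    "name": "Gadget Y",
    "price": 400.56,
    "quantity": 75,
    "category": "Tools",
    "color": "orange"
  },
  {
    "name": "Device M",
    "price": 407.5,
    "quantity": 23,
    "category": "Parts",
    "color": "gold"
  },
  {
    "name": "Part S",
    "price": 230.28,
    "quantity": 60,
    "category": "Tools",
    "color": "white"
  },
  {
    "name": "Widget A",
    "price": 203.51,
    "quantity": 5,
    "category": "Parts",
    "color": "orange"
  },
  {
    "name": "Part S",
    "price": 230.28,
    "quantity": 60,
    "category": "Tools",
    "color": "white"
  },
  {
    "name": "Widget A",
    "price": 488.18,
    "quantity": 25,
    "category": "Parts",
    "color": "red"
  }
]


Checking 9 records for duplicates:

  Row 1: Gadget Y ($275.12, qty 13)
  Row 2: Gadget Y ($275.12, qty 13) <-- DUPLICATE
  Row 3: Part S ($230.28, qty 60)
  Row 4: Gadget Y ($400.56, qty 75)
  Row 5: Device M ($407.5, qty 23)
  Row 6: Part S ($230.28, qty 60) <-- DUPLICATE
  Row 7: Widget A ($203.51, qty 5)
  Row 8: Part S ($230.28, qty 60) <-- DUPLICATE
  Row 9: Widget A ($488.18, qty 25)

Duplicates found: 3
Unique records: 6

3 duplicates, 6 unique


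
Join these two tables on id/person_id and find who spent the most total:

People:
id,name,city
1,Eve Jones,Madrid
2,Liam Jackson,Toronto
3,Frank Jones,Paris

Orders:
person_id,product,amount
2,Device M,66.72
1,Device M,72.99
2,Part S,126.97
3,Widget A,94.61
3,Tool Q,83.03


Join on: people.id = orders.person_id

Joined rows:
  Liam Jackson (Toronto) bought Device M for $66.72
  Eve Jones (Madrid) bought Device M for $72.99
  Liam Jackson (Toronto) bought Part S for $126.97
  Frank Jones (Paris) bought Widget A for $94.61
  Frank Jones (Paris) bought Tool Q for $83.03

Total per person:
  Liam Jackson: $193.69
  Frank Jones: $177.64
  Eve Jones: $72.99

Top spender: Liam Jackson ($193.69)

Liam Jackson ($193.69)


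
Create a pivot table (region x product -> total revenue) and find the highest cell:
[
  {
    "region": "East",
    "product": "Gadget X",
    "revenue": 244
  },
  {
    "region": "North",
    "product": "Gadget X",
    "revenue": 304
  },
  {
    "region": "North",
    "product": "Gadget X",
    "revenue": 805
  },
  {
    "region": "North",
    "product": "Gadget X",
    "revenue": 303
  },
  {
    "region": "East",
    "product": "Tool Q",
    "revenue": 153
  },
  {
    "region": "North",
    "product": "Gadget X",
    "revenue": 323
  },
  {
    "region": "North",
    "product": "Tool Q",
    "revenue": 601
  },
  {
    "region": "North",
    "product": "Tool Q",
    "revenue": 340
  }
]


Pivot: region (rows) x product (columns) -> total revenue

     Gadget X      Tool Q      
East           244           153  
North         1735           941  

Highest: North / Gadget X = $1735

North / Gadget X = $1735


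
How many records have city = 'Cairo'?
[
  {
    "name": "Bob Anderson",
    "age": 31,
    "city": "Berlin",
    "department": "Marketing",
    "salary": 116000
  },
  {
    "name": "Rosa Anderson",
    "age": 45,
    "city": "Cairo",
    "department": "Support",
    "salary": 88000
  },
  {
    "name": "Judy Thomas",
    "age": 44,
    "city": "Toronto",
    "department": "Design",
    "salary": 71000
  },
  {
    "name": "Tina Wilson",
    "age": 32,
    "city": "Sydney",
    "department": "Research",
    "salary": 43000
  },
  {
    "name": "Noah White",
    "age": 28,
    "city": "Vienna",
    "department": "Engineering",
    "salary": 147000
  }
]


Data: 5 records
Condition: city = 'Cairo'

Checking each record:
  Bob Anderson: Berlin
  Rosa Anderson: Cairo MATCH
  Judy Thomas: Toronto
  Tina Wilson: Sydney
  Noah White: Vienna

Count: 1

1


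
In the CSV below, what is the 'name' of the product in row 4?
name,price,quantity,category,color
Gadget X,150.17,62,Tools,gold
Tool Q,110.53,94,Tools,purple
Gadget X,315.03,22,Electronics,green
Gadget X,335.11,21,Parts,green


Query: Row 4 ('Gadget X'), column 'name'
Value: Gadget X

Gadget X


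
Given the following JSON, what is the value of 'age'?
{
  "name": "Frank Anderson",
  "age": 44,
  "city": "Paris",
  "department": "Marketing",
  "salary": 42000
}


Looking up field 'age'
Value: 44

44


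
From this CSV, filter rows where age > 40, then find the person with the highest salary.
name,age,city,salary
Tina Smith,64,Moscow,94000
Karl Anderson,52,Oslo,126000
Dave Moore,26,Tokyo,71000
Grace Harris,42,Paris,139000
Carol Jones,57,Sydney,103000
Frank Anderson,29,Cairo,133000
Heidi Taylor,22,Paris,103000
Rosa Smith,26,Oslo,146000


Filter: age > 40
Sort by: salary (descending)

Filtered records (4):
  Grace Harris, age 42, salary $139000
  Karl Anderson, age 52, salary $126000
  Carol Jones, age 57, salary $103000
  Tina Smith, age 64, salary $94000

Highest salary: Grace Harris ($139000)

Grace Harris


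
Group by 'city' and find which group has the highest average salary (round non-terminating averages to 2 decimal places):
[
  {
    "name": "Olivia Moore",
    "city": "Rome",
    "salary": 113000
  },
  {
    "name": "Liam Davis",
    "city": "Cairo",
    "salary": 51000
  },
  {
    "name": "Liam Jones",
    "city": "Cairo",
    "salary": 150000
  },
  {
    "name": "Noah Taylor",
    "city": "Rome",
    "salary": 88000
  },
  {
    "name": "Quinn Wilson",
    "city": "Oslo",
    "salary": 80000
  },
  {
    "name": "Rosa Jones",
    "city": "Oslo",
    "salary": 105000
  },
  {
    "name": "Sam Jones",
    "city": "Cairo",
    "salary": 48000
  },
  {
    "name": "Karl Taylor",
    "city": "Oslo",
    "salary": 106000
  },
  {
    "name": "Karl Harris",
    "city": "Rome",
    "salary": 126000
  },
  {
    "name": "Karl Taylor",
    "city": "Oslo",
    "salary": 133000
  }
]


Group by: city

Groups:
  Cairo: 3 people, avg salary = 249000/3 = $83000
  Oslo: 4 people, avg salary = 424000/4 = $106000
  Rome: 3 people, avg salary = 327000/3 = $109000

Highest average salary: Rome ($109000)

Rome ($109000)


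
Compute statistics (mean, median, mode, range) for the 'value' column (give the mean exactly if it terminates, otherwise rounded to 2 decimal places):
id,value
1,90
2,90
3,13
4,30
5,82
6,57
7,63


Data: [90, 90, 13, 30, 82, 57, 63]
Count: 7
Sum: 425
Mean: 425/7 ≈ 60.71 (rounded to 2 decimal places)
Sorted: [13, 30, 57, 63, 82, 90, 90]
Median: 63.0
Mode: 90 (2 times)
Range: 90 - 13 = 77
Min: 13, Max: 90

mean≈60.71, median=63.0, mode=90, range=77


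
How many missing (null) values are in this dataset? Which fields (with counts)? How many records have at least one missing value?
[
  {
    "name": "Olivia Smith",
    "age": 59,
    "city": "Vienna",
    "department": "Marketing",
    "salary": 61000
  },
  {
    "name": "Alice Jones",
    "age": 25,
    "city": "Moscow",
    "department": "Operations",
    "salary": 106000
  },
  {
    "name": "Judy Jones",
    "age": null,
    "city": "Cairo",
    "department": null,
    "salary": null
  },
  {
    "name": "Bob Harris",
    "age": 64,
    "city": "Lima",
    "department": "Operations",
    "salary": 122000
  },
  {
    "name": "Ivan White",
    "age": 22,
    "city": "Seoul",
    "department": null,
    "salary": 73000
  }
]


Checking for missing (null) values in 5 records:

  Olivia Smith: complete
  Alice Jones: complete
  Judy Jones: age, department, salary
  Bob Harris: complete
  Ivan White: department

Per field:
  name: 0 missing
  age: 1 missing
  city: 0 missing
  department: 2 missing
  salary: 1 missing

Total missing values: 4
Records with any missing: 2

4 missing values (age: 1, department: 2, salary: 1); 2 incomplete records


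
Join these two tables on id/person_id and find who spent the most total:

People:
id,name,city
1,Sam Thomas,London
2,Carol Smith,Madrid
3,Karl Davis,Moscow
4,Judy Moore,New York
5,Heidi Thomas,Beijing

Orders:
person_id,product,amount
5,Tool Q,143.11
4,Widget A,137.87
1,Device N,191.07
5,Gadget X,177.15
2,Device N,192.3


Join on: people.id = orders.person_id

Joined rows:
  Heidi Thomas (Beijing) bought Tool Q for $143.11
  Judy Moore (New York) bought Widget A for $137.87
  Sam Thomas (London) bought Device N for $191.07
  Heidi Thomas (Beijing) bought Gadget X for $177.15
  Carol Smith (Madrid) bought Device N for $192.3

Total per person:
  Heidi Thomas: $320.26
  Carol Smith: $192.30
  Sam Thomas: $191.07
  Judy Moore: $137.87

Top spender: Heidi Thomas ($320.26)

Heidi Thomas ($320.26)


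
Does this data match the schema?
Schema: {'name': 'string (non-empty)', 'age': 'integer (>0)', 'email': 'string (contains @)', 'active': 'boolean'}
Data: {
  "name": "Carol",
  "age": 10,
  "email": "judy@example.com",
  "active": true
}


Validating each field against schema:
  name: OK (non-empty string)
  age: OK (positive integer)
  email: OK (string with @)
  active: OK (boolean)

Result: VALID

VALID


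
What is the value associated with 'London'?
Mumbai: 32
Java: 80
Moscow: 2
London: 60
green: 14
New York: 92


Looking up key 'London'
Value: 60

60


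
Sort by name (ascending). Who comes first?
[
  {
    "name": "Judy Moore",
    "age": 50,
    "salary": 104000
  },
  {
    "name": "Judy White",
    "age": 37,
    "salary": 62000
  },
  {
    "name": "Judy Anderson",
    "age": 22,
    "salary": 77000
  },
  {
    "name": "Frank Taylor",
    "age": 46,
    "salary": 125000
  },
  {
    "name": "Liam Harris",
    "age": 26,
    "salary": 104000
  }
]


Sort by: name (ascending)

Sorted order:
  1. Frank Taylor (name = Frank Taylor)
  2. Judy Anderson (name = Judy Anderson)
  3. Judy Moore (name = Judy Moore)
  4. Judy White (name = Judy White)
  5. Liam Harris (name = Liam Harris)

First: Frank Taylor

Frank Taylor


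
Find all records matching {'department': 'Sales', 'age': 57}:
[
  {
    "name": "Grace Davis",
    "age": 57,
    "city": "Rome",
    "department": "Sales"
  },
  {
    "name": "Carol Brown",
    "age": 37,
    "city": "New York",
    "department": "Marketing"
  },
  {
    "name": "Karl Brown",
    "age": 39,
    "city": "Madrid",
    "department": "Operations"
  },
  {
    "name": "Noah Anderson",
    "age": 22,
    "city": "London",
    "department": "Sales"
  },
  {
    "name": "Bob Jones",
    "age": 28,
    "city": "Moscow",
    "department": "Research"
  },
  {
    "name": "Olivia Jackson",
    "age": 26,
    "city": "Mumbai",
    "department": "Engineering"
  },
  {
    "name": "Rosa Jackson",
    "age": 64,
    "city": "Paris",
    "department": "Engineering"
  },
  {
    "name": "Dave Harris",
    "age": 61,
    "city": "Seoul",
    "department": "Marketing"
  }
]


Search criteria: {'department': 'Sales', 'age': 57}

Checking 8 records:
  Grace Davis: {department: Sales, age: 57} <-- MATCH
  Carol Brown: {department: Marketing, age: 37}
  Karl Brown: {department: Operations, age: 39}
  Noah Anderson: {department: Sales, age: 22}
  Bob Jones: {department: Research, age: 28}
  Olivia Jackson: {department: Engineering, age: 26}
  Rosa Jackson: {department: Engineering, age: 64}
  Dave Harris: {department: Marketing, age: 61}

Matches: ["Grace Davis"]

["Grace Davis"]


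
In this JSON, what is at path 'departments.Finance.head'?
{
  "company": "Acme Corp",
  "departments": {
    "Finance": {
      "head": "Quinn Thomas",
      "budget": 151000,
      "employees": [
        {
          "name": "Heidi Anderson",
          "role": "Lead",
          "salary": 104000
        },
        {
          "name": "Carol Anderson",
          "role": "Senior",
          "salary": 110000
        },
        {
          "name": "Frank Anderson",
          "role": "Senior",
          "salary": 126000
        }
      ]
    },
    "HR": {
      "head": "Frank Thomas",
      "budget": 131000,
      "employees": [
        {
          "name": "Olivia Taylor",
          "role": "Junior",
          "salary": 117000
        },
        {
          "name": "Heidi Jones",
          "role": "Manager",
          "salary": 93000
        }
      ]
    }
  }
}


Path: departments.Finance.head

Navigate:
  -> departments
  -> Finance
  -> head = 'Quinn Thomas'

Quinn Thomas


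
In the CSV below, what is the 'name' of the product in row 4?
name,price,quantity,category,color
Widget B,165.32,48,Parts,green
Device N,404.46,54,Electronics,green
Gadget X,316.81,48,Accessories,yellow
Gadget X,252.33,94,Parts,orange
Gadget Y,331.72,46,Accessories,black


Query: Row 4 ('Gadget X'), column 'name'
Value: Gadget X

Gadget X


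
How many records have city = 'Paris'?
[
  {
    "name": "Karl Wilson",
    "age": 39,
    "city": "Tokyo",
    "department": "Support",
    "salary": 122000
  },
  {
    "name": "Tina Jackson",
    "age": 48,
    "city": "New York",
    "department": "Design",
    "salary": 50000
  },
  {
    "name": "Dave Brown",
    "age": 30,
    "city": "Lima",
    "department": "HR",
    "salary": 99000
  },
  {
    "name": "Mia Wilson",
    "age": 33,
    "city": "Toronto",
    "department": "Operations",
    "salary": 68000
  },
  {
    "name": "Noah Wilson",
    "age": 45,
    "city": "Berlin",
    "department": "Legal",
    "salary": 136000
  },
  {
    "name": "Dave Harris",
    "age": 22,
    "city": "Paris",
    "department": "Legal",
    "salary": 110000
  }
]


Data: 6 records
Condition: city = 'Paris'

Checking each record:
  Karl Wilson: Tokyo
  Tina Jackson: New York
  Dave Brown: Lima
  Mia Wilson: Toronto
  Noah Wilson: Berlin
  Dave Harris: Paris MATCH

Count: 1

1


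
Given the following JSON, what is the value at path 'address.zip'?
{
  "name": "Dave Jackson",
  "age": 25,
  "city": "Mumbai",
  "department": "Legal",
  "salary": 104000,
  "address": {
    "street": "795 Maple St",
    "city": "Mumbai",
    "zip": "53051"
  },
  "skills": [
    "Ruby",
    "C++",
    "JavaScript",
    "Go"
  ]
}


Query: address.zip
Path: address -> zip
Value: 53051

53051


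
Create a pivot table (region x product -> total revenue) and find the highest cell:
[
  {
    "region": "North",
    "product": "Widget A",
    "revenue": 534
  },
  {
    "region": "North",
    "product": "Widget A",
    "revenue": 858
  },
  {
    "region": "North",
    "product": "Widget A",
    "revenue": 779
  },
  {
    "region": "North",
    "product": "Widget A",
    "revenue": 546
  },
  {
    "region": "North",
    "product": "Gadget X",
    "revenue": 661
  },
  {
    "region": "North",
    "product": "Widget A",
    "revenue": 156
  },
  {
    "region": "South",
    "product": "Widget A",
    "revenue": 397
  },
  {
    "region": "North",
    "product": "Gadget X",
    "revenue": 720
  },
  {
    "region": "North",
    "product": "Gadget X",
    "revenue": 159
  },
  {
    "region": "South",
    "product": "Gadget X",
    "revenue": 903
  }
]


Pivot: region (rows) x product (columns) -> total revenue

     Gadget X      Widget A    
North         1540          2873  
South          903           397  

Highest: North / Widget A = $2873

North / Widget A = $2873


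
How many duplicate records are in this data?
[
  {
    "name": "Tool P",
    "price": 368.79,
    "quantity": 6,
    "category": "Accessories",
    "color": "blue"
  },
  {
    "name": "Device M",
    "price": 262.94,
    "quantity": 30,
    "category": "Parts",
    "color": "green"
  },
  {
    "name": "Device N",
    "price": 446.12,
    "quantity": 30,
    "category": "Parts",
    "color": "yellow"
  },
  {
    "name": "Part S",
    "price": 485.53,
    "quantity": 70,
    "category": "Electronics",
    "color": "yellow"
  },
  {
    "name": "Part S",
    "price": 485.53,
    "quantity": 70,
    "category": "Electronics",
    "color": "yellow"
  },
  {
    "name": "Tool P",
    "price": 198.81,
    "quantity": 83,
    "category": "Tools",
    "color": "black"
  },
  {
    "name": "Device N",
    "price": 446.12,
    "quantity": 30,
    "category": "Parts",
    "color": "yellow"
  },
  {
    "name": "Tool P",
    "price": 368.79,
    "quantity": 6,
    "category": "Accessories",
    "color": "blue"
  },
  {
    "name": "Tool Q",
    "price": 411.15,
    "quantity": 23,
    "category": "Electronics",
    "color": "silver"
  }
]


Checking 9 records for duplicates:

  Row 1: Tool P ($368.79, qty 6)
  Row 2: Device M ($262.94, qty 30)
  Row 3: Device N ($446.12, qty 30)
  Row 4: Part S ($485.53, qty 70)
  Row 5: Part S ($485.53, qty 70) <-- DUPLICATE
  Row 6: Tool P ($198.81, qty 83)
  Row 7: Device N ($446.12, qty 30) <-- DUPLICATE
  Row 8: Tool P ($368.79, qty 6) <-- DUPLICATE
  Row 9: Tool Q ($411.15, qty 23)

Duplicates found: 3
Unique records: 6

3 duplicates, 6 unique
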